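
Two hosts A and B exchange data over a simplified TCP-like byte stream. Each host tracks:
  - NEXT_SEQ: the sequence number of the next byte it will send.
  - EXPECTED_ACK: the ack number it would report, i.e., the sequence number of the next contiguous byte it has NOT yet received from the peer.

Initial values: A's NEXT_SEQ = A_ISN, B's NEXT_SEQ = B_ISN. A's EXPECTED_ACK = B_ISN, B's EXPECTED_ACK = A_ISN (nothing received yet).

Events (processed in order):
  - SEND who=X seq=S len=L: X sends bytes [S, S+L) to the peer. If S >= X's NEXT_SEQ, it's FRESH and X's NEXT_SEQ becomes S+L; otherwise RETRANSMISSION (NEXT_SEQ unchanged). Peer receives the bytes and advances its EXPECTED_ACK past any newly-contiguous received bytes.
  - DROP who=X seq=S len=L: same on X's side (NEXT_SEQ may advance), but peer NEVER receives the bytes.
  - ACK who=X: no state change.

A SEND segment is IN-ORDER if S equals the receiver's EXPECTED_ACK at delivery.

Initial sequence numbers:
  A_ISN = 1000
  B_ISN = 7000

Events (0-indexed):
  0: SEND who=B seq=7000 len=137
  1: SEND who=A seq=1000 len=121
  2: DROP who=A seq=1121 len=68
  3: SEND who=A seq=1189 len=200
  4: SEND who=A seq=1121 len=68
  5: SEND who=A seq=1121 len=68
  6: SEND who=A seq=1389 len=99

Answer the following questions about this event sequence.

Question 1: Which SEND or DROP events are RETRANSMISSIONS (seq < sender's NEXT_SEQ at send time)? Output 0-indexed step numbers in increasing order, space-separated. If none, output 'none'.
Step 0: SEND seq=7000 -> fresh
Step 1: SEND seq=1000 -> fresh
Step 2: DROP seq=1121 -> fresh
Step 3: SEND seq=1189 -> fresh
Step 4: SEND seq=1121 -> retransmit
Step 5: SEND seq=1121 -> retransmit
Step 6: SEND seq=1389 -> fresh

Answer: 4 5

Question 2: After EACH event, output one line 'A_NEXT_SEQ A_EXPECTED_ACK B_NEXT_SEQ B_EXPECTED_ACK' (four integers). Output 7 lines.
1000 7137 7137 1000
1121 7137 7137 1121
1189 7137 7137 1121
1389 7137 7137 1121
1389 7137 7137 1389
1389 7137 7137 1389
1488 7137 7137 1488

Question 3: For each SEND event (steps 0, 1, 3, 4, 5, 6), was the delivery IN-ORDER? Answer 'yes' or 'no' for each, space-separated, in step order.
Answer: yes yes no yes no yes

Derivation:
Step 0: SEND seq=7000 -> in-order
Step 1: SEND seq=1000 -> in-order
Step 3: SEND seq=1189 -> out-of-order
Step 4: SEND seq=1121 -> in-order
Step 5: SEND seq=1121 -> out-of-order
Step 6: SEND seq=1389 -> in-order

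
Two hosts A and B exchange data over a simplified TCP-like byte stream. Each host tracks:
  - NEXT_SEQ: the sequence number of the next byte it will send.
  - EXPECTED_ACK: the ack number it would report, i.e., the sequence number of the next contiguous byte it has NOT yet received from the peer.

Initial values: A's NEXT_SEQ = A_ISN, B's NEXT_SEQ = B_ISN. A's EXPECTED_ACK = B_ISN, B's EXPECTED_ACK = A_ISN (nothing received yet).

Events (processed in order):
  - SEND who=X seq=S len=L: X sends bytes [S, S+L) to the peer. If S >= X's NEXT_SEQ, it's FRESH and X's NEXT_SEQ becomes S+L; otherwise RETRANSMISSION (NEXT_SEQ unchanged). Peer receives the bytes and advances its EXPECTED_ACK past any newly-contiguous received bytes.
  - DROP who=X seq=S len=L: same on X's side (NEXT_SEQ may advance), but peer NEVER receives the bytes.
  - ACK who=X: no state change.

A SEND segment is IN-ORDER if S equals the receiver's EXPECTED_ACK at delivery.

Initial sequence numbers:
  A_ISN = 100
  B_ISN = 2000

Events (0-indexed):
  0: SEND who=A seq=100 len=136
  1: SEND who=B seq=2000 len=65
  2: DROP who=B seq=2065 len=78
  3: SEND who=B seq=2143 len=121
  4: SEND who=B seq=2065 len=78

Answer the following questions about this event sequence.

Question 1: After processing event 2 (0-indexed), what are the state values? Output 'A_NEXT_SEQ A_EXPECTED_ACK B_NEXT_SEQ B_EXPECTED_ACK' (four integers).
After event 0: A_seq=236 A_ack=2000 B_seq=2000 B_ack=236
After event 1: A_seq=236 A_ack=2065 B_seq=2065 B_ack=236
After event 2: A_seq=236 A_ack=2065 B_seq=2143 B_ack=236

236 2065 2143 236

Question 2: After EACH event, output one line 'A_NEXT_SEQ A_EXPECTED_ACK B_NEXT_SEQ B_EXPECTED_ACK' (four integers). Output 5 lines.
236 2000 2000 236
236 2065 2065 236
236 2065 2143 236
236 2065 2264 236
236 2264 2264 236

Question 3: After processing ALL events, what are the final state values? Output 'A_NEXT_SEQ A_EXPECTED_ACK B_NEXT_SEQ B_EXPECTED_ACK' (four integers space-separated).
Answer: 236 2264 2264 236

Derivation:
After event 0: A_seq=236 A_ack=2000 B_seq=2000 B_ack=236
After event 1: A_seq=236 A_ack=2065 B_seq=2065 B_ack=236
After event 2: A_seq=236 A_ack=2065 B_seq=2143 B_ack=236
After event 3: A_seq=236 A_ack=2065 B_seq=2264 B_ack=236
After event 4: A_seq=236 A_ack=2264 B_seq=2264 B_ack=236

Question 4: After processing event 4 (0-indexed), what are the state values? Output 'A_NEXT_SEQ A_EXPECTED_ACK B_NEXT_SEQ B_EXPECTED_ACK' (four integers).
After event 0: A_seq=236 A_ack=2000 B_seq=2000 B_ack=236
After event 1: A_seq=236 A_ack=2065 B_seq=2065 B_ack=236
After event 2: A_seq=236 A_ack=2065 B_seq=2143 B_ack=236
After event 3: A_seq=236 A_ack=2065 B_seq=2264 B_ack=236
After event 4: A_seq=236 A_ack=2264 B_seq=2264 B_ack=236

236 2264 2264 236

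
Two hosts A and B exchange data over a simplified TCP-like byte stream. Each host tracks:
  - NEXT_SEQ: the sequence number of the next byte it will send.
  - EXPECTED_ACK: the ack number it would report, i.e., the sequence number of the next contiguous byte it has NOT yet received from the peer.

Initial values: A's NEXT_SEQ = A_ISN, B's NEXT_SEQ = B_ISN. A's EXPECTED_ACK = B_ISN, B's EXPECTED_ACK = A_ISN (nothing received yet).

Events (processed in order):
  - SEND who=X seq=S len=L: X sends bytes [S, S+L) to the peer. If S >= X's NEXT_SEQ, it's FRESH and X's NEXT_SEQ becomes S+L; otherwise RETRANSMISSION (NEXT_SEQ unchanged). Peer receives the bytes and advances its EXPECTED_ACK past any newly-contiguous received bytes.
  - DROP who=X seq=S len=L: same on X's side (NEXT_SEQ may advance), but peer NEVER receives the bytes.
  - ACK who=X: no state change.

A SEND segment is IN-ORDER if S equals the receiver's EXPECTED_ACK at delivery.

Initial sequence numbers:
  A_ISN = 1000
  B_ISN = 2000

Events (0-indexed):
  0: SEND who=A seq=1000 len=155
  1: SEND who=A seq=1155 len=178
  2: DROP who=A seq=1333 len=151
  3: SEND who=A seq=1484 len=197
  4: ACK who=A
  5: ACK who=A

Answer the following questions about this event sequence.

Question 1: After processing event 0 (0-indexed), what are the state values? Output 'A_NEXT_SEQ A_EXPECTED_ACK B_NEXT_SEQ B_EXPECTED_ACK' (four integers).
After event 0: A_seq=1155 A_ack=2000 B_seq=2000 B_ack=1155

1155 2000 2000 1155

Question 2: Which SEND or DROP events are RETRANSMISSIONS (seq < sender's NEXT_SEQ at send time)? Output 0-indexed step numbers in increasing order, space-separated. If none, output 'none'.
Step 0: SEND seq=1000 -> fresh
Step 1: SEND seq=1155 -> fresh
Step 2: DROP seq=1333 -> fresh
Step 3: SEND seq=1484 -> fresh

Answer: none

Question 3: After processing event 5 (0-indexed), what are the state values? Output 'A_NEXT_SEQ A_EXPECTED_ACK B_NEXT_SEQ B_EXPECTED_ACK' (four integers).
After event 0: A_seq=1155 A_ack=2000 B_seq=2000 B_ack=1155
After event 1: A_seq=1333 A_ack=2000 B_seq=2000 B_ack=1333
After event 2: A_seq=1484 A_ack=2000 B_seq=2000 B_ack=1333
After event 3: A_seq=1681 A_ack=2000 B_seq=2000 B_ack=1333
After event 4: A_seq=1681 A_ack=2000 B_seq=2000 B_ack=1333
After event 5: A_seq=1681 A_ack=2000 B_seq=2000 B_ack=1333

1681 2000 2000 1333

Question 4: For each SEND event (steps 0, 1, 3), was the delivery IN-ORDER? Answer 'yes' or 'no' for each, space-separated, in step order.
Step 0: SEND seq=1000 -> in-order
Step 1: SEND seq=1155 -> in-order
Step 3: SEND seq=1484 -> out-of-order

Answer: yes yes no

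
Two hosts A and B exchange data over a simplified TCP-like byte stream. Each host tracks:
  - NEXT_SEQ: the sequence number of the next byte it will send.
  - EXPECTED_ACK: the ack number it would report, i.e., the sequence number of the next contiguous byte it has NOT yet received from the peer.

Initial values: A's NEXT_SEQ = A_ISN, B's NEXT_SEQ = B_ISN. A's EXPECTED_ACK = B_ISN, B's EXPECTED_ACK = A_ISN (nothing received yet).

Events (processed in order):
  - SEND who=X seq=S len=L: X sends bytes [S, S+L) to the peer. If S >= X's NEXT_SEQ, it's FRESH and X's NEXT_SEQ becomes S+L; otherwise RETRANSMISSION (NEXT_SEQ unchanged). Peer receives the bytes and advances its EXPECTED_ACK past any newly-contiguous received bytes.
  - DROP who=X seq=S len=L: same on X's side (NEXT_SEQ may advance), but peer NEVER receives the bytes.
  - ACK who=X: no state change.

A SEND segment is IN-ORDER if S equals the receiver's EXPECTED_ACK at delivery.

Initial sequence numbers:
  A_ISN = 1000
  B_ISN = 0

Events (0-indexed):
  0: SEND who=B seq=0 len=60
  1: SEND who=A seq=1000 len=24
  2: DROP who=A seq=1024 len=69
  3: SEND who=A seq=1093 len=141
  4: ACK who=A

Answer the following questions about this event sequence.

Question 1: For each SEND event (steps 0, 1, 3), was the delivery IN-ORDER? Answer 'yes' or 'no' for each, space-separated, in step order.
Step 0: SEND seq=0 -> in-order
Step 1: SEND seq=1000 -> in-order
Step 3: SEND seq=1093 -> out-of-order

Answer: yes yes no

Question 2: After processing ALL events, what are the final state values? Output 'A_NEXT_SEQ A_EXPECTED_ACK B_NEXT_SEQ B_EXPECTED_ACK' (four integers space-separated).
After event 0: A_seq=1000 A_ack=60 B_seq=60 B_ack=1000
After event 1: A_seq=1024 A_ack=60 B_seq=60 B_ack=1024
After event 2: A_seq=1093 A_ack=60 B_seq=60 B_ack=1024
After event 3: A_seq=1234 A_ack=60 B_seq=60 B_ack=1024
After event 4: A_seq=1234 A_ack=60 B_seq=60 B_ack=1024

Answer: 1234 60 60 1024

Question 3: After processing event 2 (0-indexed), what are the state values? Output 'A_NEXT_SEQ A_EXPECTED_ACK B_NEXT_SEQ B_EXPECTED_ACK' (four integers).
After event 0: A_seq=1000 A_ack=60 B_seq=60 B_ack=1000
After event 1: A_seq=1024 A_ack=60 B_seq=60 B_ack=1024
After event 2: A_seq=1093 A_ack=60 B_seq=60 B_ack=1024

1093 60 60 1024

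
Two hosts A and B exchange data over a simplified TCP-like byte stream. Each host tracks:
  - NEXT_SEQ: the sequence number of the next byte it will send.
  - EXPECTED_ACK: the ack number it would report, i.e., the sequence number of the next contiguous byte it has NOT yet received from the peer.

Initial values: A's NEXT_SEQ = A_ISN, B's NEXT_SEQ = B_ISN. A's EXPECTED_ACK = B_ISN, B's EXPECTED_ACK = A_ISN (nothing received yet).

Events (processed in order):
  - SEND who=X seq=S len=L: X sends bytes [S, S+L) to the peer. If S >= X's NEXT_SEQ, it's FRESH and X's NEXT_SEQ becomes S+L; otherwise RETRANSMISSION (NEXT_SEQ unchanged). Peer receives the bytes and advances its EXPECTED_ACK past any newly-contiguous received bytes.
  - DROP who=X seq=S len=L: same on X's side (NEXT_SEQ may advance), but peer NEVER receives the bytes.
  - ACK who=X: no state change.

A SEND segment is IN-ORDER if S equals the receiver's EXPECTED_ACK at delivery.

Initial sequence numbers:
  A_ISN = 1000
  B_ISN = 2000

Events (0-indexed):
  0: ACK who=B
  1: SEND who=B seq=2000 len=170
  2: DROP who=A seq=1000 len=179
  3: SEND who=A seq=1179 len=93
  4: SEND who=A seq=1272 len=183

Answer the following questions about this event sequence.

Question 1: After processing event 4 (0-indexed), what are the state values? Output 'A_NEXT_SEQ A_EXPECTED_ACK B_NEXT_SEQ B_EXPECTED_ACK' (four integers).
After event 0: A_seq=1000 A_ack=2000 B_seq=2000 B_ack=1000
After event 1: A_seq=1000 A_ack=2170 B_seq=2170 B_ack=1000
After event 2: A_seq=1179 A_ack=2170 B_seq=2170 B_ack=1000
After event 3: A_seq=1272 A_ack=2170 B_seq=2170 B_ack=1000
After event 4: A_seq=1455 A_ack=2170 B_seq=2170 B_ack=1000

1455 2170 2170 1000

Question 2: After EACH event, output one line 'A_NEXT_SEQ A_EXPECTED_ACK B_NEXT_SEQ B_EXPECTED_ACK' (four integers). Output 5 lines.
1000 2000 2000 1000
1000 2170 2170 1000
1179 2170 2170 1000
1272 2170 2170 1000
1455 2170 2170 1000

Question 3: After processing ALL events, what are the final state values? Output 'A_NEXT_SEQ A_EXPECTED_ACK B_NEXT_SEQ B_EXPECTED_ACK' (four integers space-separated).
After event 0: A_seq=1000 A_ack=2000 B_seq=2000 B_ack=1000
After event 1: A_seq=1000 A_ack=2170 B_seq=2170 B_ack=1000
After event 2: A_seq=1179 A_ack=2170 B_seq=2170 B_ack=1000
After event 3: A_seq=1272 A_ack=2170 B_seq=2170 B_ack=1000
After event 4: A_seq=1455 A_ack=2170 B_seq=2170 B_ack=1000

Answer: 1455 2170 2170 1000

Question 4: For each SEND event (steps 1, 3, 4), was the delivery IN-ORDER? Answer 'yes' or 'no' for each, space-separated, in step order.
Answer: yes no no

Derivation:
Step 1: SEND seq=2000 -> in-order
Step 3: SEND seq=1179 -> out-of-order
Step 4: SEND seq=1272 -> out-of-order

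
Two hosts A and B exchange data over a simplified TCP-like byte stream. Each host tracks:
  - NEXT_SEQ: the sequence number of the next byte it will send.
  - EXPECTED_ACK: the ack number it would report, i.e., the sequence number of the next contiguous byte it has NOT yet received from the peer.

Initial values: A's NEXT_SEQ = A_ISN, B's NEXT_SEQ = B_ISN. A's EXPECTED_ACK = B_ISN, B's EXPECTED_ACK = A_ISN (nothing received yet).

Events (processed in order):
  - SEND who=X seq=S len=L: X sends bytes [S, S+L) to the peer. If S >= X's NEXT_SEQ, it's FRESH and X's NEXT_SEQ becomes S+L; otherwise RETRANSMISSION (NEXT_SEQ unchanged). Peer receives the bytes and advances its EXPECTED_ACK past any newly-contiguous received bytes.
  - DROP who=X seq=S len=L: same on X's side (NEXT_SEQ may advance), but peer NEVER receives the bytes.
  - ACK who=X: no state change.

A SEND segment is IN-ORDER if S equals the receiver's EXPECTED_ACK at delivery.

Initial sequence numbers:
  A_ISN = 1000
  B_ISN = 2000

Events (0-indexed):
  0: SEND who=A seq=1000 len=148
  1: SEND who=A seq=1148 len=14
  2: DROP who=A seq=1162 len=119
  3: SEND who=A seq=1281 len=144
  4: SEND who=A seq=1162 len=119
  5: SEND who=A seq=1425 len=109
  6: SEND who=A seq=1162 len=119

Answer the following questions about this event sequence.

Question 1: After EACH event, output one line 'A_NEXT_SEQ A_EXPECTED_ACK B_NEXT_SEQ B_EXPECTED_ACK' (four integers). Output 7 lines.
1148 2000 2000 1148
1162 2000 2000 1162
1281 2000 2000 1162
1425 2000 2000 1162
1425 2000 2000 1425
1534 2000 2000 1534
1534 2000 2000 1534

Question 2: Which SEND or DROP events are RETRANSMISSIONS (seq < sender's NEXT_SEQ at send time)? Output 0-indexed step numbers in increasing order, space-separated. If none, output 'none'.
Answer: 4 6

Derivation:
Step 0: SEND seq=1000 -> fresh
Step 1: SEND seq=1148 -> fresh
Step 2: DROP seq=1162 -> fresh
Step 3: SEND seq=1281 -> fresh
Step 4: SEND seq=1162 -> retransmit
Step 5: SEND seq=1425 -> fresh
Step 6: SEND seq=1162 -> retransmit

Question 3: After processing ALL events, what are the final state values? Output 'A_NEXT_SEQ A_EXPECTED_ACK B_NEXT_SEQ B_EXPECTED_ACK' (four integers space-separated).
Answer: 1534 2000 2000 1534

Derivation:
After event 0: A_seq=1148 A_ack=2000 B_seq=2000 B_ack=1148
After event 1: A_seq=1162 A_ack=2000 B_seq=2000 B_ack=1162
After event 2: A_seq=1281 A_ack=2000 B_seq=2000 B_ack=1162
After event 3: A_seq=1425 A_ack=2000 B_seq=2000 B_ack=1162
After event 4: A_seq=1425 A_ack=2000 B_seq=2000 B_ack=1425
After event 5: A_seq=1534 A_ack=2000 B_seq=2000 B_ack=1534
After event 6: A_seq=1534 A_ack=2000 B_seq=2000 B_ack=1534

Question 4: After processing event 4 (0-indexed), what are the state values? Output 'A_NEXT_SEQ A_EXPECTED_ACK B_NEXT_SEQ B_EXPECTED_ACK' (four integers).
After event 0: A_seq=1148 A_ack=2000 B_seq=2000 B_ack=1148
After event 1: A_seq=1162 A_ack=2000 B_seq=2000 B_ack=1162
After event 2: A_seq=1281 A_ack=2000 B_seq=2000 B_ack=1162
After event 3: A_seq=1425 A_ack=2000 B_seq=2000 B_ack=1162
After event 4: A_seq=1425 A_ack=2000 B_seq=2000 B_ack=1425

1425 2000 2000 1425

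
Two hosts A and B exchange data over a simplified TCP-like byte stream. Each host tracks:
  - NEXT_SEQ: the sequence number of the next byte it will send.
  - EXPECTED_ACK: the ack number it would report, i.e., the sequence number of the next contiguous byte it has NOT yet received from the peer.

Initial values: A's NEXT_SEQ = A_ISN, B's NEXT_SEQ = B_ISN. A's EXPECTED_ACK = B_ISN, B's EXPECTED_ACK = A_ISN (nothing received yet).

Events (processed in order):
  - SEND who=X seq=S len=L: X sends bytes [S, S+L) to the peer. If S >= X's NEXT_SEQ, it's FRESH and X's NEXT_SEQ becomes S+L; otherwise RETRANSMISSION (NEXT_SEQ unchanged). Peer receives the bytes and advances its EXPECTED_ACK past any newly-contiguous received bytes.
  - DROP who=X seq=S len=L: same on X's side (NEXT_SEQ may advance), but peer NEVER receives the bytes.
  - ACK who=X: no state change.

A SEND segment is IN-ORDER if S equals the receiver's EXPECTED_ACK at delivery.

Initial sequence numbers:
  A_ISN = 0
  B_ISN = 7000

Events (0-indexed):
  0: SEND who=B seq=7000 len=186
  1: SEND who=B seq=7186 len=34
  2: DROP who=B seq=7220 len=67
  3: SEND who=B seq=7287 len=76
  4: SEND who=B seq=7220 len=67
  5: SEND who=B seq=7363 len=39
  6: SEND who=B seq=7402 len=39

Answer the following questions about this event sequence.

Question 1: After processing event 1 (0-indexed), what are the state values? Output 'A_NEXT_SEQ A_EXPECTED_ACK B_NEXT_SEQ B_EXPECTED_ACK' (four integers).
After event 0: A_seq=0 A_ack=7186 B_seq=7186 B_ack=0
After event 1: A_seq=0 A_ack=7220 B_seq=7220 B_ack=0

0 7220 7220 0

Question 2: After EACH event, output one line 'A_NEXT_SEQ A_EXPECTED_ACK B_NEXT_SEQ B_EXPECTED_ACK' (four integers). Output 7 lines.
0 7186 7186 0
0 7220 7220 0
0 7220 7287 0
0 7220 7363 0
0 7363 7363 0
0 7402 7402 0
0 7441 7441 0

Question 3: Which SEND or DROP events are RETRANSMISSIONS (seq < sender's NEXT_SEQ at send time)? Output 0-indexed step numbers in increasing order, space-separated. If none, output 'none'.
Step 0: SEND seq=7000 -> fresh
Step 1: SEND seq=7186 -> fresh
Step 2: DROP seq=7220 -> fresh
Step 3: SEND seq=7287 -> fresh
Step 4: SEND seq=7220 -> retransmit
Step 5: SEND seq=7363 -> fresh
Step 6: SEND seq=7402 -> fresh

Answer: 4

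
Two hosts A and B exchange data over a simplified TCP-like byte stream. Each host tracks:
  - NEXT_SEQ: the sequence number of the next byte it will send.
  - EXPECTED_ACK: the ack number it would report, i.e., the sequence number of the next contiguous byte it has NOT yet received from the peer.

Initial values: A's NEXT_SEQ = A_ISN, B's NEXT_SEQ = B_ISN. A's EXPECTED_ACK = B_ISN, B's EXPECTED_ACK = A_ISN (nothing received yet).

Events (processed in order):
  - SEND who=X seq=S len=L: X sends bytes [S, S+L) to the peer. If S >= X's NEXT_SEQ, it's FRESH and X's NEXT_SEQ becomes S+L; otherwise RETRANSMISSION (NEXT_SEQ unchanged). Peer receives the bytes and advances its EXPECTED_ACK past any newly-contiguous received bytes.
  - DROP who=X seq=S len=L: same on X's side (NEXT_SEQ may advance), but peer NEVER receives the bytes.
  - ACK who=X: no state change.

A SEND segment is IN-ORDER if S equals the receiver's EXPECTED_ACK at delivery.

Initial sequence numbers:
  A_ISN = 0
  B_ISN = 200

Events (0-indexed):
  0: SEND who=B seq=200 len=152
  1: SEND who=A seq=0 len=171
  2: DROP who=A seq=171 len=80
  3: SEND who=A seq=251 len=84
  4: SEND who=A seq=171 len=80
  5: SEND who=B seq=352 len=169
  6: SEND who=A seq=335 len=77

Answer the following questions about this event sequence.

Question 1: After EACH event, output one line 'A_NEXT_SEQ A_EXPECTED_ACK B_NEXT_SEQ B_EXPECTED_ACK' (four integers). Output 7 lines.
0 352 352 0
171 352 352 171
251 352 352 171
335 352 352 171
335 352 352 335
335 521 521 335
412 521 521 412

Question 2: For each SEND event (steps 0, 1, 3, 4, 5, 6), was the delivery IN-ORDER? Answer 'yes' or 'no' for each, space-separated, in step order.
Answer: yes yes no yes yes yes

Derivation:
Step 0: SEND seq=200 -> in-order
Step 1: SEND seq=0 -> in-order
Step 3: SEND seq=251 -> out-of-order
Step 4: SEND seq=171 -> in-order
Step 5: SEND seq=352 -> in-order
Step 6: SEND seq=335 -> in-order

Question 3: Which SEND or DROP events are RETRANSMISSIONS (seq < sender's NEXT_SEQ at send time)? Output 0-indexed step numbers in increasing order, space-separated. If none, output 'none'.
Step 0: SEND seq=200 -> fresh
Step 1: SEND seq=0 -> fresh
Step 2: DROP seq=171 -> fresh
Step 3: SEND seq=251 -> fresh
Step 4: SEND seq=171 -> retransmit
Step 5: SEND seq=352 -> fresh
Step 6: SEND seq=335 -> fresh

Answer: 4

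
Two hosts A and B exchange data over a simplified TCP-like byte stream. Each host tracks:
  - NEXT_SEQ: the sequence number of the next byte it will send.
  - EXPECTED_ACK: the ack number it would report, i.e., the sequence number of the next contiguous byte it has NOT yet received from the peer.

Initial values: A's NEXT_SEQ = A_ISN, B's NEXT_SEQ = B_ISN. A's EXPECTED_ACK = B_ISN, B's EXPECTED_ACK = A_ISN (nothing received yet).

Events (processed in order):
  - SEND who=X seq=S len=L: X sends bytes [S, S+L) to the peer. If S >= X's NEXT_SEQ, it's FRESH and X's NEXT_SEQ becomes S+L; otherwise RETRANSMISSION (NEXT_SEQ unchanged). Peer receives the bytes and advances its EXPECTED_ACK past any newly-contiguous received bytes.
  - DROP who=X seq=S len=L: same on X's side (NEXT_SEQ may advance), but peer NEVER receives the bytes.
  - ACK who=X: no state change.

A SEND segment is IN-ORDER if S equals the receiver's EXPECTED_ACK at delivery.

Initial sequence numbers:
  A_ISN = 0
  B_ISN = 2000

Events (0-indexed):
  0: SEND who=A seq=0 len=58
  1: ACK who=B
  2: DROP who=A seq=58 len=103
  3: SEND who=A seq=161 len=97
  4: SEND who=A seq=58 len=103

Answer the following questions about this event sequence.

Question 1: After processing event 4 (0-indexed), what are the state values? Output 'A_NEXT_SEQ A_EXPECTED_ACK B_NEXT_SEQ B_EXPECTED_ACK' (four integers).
After event 0: A_seq=58 A_ack=2000 B_seq=2000 B_ack=58
After event 1: A_seq=58 A_ack=2000 B_seq=2000 B_ack=58
After event 2: A_seq=161 A_ack=2000 B_seq=2000 B_ack=58
After event 3: A_seq=258 A_ack=2000 B_seq=2000 B_ack=58
After event 4: A_seq=258 A_ack=2000 B_seq=2000 B_ack=258

258 2000 2000 258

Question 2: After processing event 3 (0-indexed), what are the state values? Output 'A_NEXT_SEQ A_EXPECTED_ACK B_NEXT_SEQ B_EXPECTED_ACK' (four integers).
After event 0: A_seq=58 A_ack=2000 B_seq=2000 B_ack=58
After event 1: A_seq=58 A_ack=2000 B_seq=2000 B_ack=58
After event 2: A_seq=161 A_ack=2000 B_seq=2000 B_ack=58
After event 3: A_seq=258 A_ack=2000 B_seq=2000 B_ack=58

258 2000 2000 58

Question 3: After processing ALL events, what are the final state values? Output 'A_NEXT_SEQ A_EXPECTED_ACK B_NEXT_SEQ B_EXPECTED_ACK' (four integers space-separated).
After event 0: A_seq=58 A_ack=2000 B_seq=2000 B_ack=58
After event 1: A_seq=58 A_ack=2000 B_seq=2000 B_ack=58
After event 2: A_seq=161 A_ack=2000 B_seq=2000 B_ack=58
After event 3: A_seq=258 A_ack=2000 B_seq=2000 B_ack=58
After event 4: A_seq=258 A_ack=2000 B_seq=2000 B_ack=258

Answer: 258 2000 2000 258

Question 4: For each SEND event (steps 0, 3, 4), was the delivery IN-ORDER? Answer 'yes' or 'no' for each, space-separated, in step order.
Answer: yes no yes

Derivation:
Step 0: SEND seq=0 -> in-order
Step 3: SEND seq=161 -> out-of-order
Step 4: SEND seq=58 -> in-order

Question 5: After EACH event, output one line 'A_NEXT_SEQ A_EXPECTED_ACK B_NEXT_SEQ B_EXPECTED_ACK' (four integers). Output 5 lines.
58 2000 2000 58
58 2000 2000 58
161 2000 2000 58
258 2000 2000 58
258 2000 2000 258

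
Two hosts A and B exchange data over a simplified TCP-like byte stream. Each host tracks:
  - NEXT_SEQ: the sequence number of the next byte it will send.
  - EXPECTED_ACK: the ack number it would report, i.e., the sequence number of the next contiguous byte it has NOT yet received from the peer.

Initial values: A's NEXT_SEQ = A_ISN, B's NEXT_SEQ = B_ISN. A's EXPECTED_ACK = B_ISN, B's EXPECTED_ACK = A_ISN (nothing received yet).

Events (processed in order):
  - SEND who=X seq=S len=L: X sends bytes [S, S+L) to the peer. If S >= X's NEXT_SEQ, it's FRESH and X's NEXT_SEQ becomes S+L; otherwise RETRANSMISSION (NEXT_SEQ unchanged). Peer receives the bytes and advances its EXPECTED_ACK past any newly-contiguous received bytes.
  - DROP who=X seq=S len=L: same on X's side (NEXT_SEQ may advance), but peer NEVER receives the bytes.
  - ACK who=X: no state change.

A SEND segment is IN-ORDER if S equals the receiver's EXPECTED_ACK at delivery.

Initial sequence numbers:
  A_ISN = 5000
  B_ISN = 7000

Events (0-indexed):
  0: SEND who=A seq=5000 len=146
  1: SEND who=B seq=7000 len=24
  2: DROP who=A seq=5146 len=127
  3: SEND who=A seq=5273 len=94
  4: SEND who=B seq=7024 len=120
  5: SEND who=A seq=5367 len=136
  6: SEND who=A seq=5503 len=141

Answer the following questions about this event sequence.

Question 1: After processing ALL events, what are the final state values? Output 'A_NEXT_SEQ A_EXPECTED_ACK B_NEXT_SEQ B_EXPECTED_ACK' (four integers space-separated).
Answer: 5644 7144 7144 5146

Derivation:
After event 0: A_seq=5146 A_ack=7000 B_seq=7000 B_ack=5146
After event 1: A_seq=5146 A_ack=7024 B_seq=7024 B_ack=5146
After event 2: A_seq=5273 A_ack=7024 B_seq=7024 B_ack=5146
After event 3: A_seq=5367 A_ack=7024 B_seq=7024 B_ack=5146
After event 4: A_seq=5367 A_ack=7144 B_seq=7144 B_ack=5146
After event 5: A_seq=5503 A_ack=7144 B_seq=7144 B_ack=5146
After event 6: A_seq=5644 A_ack=7144 B_seq=7144 B_ack=5146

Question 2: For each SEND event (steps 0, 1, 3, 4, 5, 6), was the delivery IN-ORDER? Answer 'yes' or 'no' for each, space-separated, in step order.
Answer: yes yes no yes no no

Derivation:
Step 0: SEND seq=5000 -> in-order
Step 1: SEND seq=7000 -> in-order
Step 3: SEND seq=5273 -> out-of-order
Step 4: SEND seq=7024 -> in-order
Step 5: SEND seq=5367 -> out-of-order
Step 6: SEND seq=5503 -> out-of-order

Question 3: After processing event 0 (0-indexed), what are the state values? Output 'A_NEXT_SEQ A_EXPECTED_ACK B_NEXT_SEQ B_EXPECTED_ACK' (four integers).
After event 0: A_seq=5146 A_ack=7000 B_seq=7000 B_ack=5146

5146 7000 7000 5146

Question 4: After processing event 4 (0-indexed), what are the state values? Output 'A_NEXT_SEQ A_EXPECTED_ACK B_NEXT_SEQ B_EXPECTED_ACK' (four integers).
After event 0: A_seq=5146 A_ack=7000 B_seq=7000 B_ack=5146
After event 1: A_seq=5146 A_ack=7024 B_seq=7024 B_ack=5146
After event 2: A_seq=5273 A_ack=7024 B_seq=7024 B_ack=5146
After event 3: A_seq=5367 A_ack=7024 B_seq=7024 B_ack=5146
After event 4: A_seq=5367 A_ack=7144 B_seq=7144 B_ack=5146

5367 7144 7144 5146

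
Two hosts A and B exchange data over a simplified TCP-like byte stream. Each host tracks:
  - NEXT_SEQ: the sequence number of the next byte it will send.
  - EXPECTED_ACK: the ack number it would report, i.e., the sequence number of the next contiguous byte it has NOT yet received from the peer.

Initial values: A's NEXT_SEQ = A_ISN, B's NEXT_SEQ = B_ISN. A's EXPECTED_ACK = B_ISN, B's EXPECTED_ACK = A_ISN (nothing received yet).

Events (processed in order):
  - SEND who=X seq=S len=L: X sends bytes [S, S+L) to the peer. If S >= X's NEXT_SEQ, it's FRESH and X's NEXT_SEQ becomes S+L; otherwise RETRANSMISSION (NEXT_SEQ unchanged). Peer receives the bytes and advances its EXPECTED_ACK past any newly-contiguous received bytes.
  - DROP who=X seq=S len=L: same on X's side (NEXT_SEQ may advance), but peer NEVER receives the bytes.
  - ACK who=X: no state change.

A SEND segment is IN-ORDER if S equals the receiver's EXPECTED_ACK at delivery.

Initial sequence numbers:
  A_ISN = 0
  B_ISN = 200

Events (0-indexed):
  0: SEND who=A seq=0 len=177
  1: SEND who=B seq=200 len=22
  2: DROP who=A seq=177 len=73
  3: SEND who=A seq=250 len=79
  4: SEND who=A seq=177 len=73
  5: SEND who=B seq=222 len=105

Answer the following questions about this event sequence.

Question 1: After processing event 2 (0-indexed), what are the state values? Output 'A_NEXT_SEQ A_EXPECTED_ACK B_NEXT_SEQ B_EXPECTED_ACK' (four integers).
After event 0: A_seq=177 A_ack=200 B_seq=200 B_ack=177
After event 1: A_seq=177 A_ack=222 B_seq=222 B_ack=177
After event 2: A_seq=250 A_ack=222 B_seq=222 B_ack=177

250 222 222 177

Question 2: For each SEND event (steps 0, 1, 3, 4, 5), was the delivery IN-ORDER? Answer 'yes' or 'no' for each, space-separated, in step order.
Answer: yes yes no yes yes

Derivation:
Step 0: SEND seq=0 -> in-order
Step 1: SEND seq=200 -> in-order
Step 3: SEND seq=250 -> out-of-order
Step 4: SEND seq=177 -> in-order
Step 5: SEND seq=222 -> in-order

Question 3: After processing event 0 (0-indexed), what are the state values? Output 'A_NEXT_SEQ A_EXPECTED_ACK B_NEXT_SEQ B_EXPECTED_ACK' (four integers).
After event 0: A_seq=177 A_ack=200 B_seq=200 B_ack=177

177 200 200 177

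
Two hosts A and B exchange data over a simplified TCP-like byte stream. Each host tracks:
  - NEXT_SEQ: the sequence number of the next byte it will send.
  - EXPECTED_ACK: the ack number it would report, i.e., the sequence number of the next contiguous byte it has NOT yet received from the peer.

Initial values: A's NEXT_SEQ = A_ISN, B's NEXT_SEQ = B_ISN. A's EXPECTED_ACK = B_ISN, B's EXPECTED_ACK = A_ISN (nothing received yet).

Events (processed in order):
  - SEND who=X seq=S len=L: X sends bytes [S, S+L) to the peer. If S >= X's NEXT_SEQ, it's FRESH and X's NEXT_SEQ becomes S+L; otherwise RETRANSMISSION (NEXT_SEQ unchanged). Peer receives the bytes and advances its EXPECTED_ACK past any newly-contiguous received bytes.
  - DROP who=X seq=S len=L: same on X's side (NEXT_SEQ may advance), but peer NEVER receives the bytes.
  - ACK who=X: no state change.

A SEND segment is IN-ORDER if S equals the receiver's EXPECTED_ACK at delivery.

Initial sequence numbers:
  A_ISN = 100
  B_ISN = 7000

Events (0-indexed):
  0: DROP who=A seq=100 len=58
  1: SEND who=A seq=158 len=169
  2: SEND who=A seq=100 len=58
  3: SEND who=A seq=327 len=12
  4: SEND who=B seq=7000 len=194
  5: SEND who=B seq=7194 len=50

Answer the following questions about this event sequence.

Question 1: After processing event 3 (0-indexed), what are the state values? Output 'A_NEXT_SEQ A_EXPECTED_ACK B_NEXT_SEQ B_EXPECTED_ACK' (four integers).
After event 0: A_seq=158 A_ack=7000 B_seq=7000 B_ack=100
After event 1: A_seq=327 A_ack=7000 B_seq=7000 B_ack=100
After event 2: A_seq=327 A_ack=7000 B_seq=7000 B_ack=327
After event 3: A_seq=339 A_ack=7000 B_seq=7000 B_ack=339

339 7000 7000 339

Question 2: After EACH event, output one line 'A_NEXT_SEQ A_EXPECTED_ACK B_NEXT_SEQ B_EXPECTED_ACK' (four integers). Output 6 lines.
158 7000 7000 100
327 7000 7000 100
327 7000 7000 327
339 7000 7000 339
339 7194 7194 339
339 7244 7244 339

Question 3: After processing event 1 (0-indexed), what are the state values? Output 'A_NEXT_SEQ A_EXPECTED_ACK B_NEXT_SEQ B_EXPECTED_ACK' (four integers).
After event 0: A_seq=158 A_ack=7000 B_seq=7000 B_ack=100
After event 1: A_seq=327 A_ack=7000 B_seq=7000 B_ack=100

327 7000 7000 100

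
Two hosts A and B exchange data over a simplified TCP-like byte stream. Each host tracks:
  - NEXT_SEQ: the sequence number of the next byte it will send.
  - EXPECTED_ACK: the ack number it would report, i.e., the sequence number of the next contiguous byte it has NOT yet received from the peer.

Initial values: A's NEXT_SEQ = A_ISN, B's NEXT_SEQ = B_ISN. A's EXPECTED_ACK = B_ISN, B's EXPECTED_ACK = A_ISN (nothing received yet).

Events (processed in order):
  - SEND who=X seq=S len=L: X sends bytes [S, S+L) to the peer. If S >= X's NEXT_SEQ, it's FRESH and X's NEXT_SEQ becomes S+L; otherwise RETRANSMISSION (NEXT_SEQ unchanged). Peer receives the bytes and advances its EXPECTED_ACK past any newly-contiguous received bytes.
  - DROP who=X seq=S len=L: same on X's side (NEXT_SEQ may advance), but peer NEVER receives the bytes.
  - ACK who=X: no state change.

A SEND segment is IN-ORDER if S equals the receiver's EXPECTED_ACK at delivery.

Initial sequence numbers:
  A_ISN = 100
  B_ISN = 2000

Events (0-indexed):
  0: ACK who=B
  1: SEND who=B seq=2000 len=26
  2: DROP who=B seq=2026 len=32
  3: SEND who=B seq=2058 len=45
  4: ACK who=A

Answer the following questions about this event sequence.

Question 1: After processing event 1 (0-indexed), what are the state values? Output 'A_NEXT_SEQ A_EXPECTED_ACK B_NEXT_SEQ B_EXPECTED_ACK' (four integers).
After event 0: A_seq=100 A_ack=2000 B_seq=2000 B_ack=100
After event 1: A_seq=100 A_ack=2026 B_seq=2026 B_ack=100

100 2026 2026 100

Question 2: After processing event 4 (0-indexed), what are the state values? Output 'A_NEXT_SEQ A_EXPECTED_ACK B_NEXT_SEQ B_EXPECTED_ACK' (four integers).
After event 0: A_seq=100 A_ack=2000 B_seq=2000 B_ack=100
After event 1: A_seq=100 A_ack=2026 B_seq=2026 B_ack=100
After event 2: A_seq=100 A_ack=2026 B_seq=2058 B_ack=100
After event 3: A_seq=100 A_ack=2026 B_seq=2103 B_ack=100
After event 4: A_seq=100 A_ack=2026 B_seq=2103 B_ack=100

100 2026 2103 100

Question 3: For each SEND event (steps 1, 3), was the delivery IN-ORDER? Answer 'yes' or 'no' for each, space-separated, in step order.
Answer: yes no

Derivation:
Step 1: SEND seq=2000 -> in-order
Step 3: SEND seq=2058 -> out-of-order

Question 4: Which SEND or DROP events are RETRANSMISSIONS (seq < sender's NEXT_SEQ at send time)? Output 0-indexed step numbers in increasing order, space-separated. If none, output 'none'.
Answer: none

Derivation:
Step 1: SEND seq=2000 -> fresh
Step 2: DROP seq=2026 -> fresh
Step 3: SEND seq=2058 -> fresh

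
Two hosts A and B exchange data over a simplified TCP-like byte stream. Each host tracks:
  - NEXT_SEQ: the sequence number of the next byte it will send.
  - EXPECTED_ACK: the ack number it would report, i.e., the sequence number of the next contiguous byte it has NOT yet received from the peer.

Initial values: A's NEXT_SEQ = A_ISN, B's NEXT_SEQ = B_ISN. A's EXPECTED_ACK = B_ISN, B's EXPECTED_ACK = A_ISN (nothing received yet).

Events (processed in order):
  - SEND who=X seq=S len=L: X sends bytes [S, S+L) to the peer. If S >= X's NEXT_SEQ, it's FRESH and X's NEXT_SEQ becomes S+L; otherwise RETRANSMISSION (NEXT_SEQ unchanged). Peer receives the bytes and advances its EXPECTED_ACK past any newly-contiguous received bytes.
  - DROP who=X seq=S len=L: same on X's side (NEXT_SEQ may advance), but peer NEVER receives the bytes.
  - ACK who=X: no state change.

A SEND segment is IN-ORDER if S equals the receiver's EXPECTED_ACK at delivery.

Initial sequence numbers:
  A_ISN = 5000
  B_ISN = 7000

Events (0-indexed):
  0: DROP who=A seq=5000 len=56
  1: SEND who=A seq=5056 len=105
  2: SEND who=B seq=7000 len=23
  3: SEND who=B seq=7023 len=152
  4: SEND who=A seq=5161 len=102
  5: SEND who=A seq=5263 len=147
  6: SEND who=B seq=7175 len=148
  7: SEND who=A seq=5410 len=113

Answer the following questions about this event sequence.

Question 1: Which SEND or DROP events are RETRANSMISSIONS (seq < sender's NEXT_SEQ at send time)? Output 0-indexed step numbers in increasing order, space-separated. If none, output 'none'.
Answer: none

Derivation:
Step 0: DROP seq=5000 -> fresh
Step 1: SEND seq=5056 -> fresh
Step 2: SEND seq=7000 -> fresh
Step 3: SEND seq=7023 -> fresh
Step 4: SEND seq=5161 -> fresh
Step 5: SEND seq=5263 -> fresh
Step 6: SEND seq=7175 -> fresh
Step 7: SEND seq=5410 -> fresh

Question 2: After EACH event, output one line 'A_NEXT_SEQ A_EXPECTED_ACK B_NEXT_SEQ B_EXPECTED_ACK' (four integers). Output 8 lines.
5056 7000 7000 5000
5161 7000 7000 5000
5161 7023 7023 5000
5161 7175 7175 5000
5263 7175 7175 5000
5410 7175 7175 5000
5410 7323 7323 5000
5523 7323 7323 5000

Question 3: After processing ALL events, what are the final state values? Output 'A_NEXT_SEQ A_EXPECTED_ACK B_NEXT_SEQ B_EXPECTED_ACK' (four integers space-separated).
After event 0: A_seq=5056 A_ack=7000 B_seq=7000 B_ack=5000
After event 1: A_seq=5161 A_ack=7000 B_seq=7000 B_ack=5000
After event 2: A_seq=5161 A_ack=7023 B_seq=7023 B_ack=5000
After event 3: A_seq=5161 A_ack=7175 B_seq=7175 B_ack=5000
After event 4: A_seq=5263 A_ack=7175 B_seq=7175 B_ack=5000
After event 5: A_seq=5410 A_ack=7175 B_seq=7175 B_ack=5000
After event 6: A_seq=5410 A_ack=7323 B_seq=7323 B_ack=5000
After event 7: A_seq=5523 A_ack=7323 B_seq=7323 B_ack=5000

Answer: 5523 7323 7323 5000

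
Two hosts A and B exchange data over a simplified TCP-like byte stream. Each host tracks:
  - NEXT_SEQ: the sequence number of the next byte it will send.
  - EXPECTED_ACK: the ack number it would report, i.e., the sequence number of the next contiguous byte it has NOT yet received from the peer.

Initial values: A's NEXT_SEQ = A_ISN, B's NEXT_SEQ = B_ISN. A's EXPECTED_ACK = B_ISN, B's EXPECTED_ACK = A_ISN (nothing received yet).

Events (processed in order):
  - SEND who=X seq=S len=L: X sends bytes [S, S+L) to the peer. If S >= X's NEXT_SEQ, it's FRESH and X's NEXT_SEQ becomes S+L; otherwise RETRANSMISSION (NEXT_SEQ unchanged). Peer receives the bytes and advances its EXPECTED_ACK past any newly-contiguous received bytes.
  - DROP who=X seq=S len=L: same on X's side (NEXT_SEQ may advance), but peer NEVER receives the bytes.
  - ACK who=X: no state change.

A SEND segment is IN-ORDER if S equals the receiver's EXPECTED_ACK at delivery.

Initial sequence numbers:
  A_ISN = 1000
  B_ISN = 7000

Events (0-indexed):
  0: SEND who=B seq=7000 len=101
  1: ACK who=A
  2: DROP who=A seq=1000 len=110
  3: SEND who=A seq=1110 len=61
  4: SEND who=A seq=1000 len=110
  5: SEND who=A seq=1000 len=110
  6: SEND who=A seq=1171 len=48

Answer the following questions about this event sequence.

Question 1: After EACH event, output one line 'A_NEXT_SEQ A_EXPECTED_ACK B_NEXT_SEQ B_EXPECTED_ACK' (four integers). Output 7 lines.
1000 7101 7101 1000
1000 7101 7101 1000
1110 7101 7101 1000
1171 7101 7101 1000
1171 7101 7101 1171
1171 7101 7101 1171
1219 7101 7101 1219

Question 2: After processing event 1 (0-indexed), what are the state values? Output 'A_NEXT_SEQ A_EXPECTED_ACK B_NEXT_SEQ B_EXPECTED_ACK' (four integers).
After event 0: A_seq=1000 A_ack=7101 B_seq=7101 B_ack=1000
After event 1: A_seq=1000 A_ack=7101 B_seq=7101 B_ack=1000

1000 7101 7101 1000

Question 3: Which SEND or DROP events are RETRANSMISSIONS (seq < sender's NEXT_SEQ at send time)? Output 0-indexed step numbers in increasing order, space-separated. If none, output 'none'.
Answer: 4 5

Derivation:
Step 0: SEND seq=7000 -> fresh
Step 2: DROP seq=1000 -> fresh
Step 3: SEND seq=1110 -> fresh
Step 4: SEND seq=1000 -> retransmit
Step 5: SEND seq=1000 -> retransmit
Step 6: SEND seq=1171 -> fresh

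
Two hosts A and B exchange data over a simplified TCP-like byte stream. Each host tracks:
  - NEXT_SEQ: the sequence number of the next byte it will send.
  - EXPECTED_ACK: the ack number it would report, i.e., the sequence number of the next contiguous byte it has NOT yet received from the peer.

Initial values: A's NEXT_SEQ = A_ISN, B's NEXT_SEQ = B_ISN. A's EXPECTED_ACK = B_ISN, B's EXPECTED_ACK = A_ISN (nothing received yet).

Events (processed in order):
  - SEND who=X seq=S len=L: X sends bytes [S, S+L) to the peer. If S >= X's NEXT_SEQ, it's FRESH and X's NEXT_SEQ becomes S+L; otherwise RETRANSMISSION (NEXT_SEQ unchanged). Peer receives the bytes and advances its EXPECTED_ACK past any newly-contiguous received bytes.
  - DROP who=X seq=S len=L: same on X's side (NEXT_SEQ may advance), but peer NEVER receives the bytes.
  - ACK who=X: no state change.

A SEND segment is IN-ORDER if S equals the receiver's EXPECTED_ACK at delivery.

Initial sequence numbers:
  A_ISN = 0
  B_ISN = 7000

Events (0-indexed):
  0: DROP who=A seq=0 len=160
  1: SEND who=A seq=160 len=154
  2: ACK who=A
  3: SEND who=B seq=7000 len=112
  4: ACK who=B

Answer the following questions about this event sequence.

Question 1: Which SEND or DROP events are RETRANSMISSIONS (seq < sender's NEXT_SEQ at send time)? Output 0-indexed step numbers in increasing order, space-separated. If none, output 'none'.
Step 0: DROP seq=0 -> fresh
Step 1: SEND seq=160 -> fresh
Step 3: SEND seq=7000 -> fresh

Answer: none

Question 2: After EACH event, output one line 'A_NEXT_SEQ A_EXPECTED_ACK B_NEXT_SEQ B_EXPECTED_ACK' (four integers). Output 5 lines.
160 7000 7000 0
314 7000 7000 0
314 7000 7000 0
314 7112 7112 0
314 7112 7112 0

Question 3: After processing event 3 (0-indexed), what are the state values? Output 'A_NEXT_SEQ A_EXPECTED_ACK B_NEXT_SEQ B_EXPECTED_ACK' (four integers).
After event 0: A_seq=160 A_ack=7000 B_seq=7000 B_ack=0
After event 1: A_seq=314 A_ack=7000 B_seq=7000 B_ack=0
After event 2: A_seq=314 A_ack=7000 B_seq=7000 B_ack=0
After event 3: A_seq=314 A_ack=7112 B_seq=7112 B_ack=0

314 7112 7112 0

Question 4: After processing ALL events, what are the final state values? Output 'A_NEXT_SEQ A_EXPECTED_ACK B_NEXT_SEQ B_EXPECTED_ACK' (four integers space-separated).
After event 0: A_seq=160 A_ack=7000 B_seq=7000 B_ack=0
After event 1: A_seq=314 A_ack=7000 B_seq=7000 B_ack=0
After event 2: A_seq=314 A_ack=7000 B_seq=7000 B_ack=0
After event 3: A_seq=314 A_ack=7112 B_seq=7112 B_ack=0
After event 4: A_seq=314 A_ack=7112 B_seq=7112 B_ack=0

Answer: 314 7112 7112 0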